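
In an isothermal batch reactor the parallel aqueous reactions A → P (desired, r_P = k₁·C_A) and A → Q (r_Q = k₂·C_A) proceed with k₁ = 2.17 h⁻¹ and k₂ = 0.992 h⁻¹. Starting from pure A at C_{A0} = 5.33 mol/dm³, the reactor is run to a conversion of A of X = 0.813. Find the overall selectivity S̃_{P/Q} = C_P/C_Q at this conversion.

C_A = C_{A0}(1−X) = 0.9967 mol/dm³.
Both paths are first order in A, so the instantaneous fraction to P is constant: dC_P/d(−C_A) = k₁/(k₁+k₂) = 0.6863.
C_P = 0.6863·(C_{A0}−C_A) = 0.6863×4.333 = 2.97 mol/dm³.
C_Q = (C_{A0}−C_A)−C_P = 1.359 mol/dm³; S̃_{P/Q} = 2.974/1.359 = 2.19.

2.19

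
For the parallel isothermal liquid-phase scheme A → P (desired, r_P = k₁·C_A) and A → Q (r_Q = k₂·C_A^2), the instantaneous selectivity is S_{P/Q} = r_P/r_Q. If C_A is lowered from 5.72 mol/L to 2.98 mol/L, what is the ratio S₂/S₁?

1.92

S_{P/Q} = (k₁/k₂)·C_A⁻¹, so S₂/S₁ = (C_{A,2}/C_{A,1})⁻¹.
= 5.72/2.98 = 1.92.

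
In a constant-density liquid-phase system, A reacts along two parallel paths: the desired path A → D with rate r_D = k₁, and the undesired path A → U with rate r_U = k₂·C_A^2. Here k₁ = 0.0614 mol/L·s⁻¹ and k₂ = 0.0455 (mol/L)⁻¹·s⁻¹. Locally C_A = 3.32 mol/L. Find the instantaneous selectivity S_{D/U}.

0.122

S_{D/U} = r_D/r_U = (k₁)/(k₂·C_A^2) = (k₁/k₂)·C_A^-2.
= (0.0614) / (0.0455×3.320^2) = 0.06140/0.5015 = 0.122.
The undesired path is higher order in A, so low C_A (CSTR or dilute feed) favours D.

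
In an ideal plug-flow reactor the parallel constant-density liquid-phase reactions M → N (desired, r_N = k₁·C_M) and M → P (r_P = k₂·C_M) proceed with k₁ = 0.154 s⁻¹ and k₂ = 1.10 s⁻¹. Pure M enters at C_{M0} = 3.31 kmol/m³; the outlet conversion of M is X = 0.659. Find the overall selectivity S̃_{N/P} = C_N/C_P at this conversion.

C_M = C_{M0}(1−X) = 1.129 kmol/m³.
Both paths are first order in M, so the instantaneous fraction to N is constant: dC_N/d(−C_M) = k₁/(k₁+k₂) = 0.1228.
C_N = 0.1228·(C_{M0}−C_M) = 0.1228×2.181 = 0.268 kmol/m³.
C_P = (C_{M0}−C_M)−C_N = 1.913 kmol/m³; S̃_{N/P} = 0.2679/1.913 = 0.140.

0.140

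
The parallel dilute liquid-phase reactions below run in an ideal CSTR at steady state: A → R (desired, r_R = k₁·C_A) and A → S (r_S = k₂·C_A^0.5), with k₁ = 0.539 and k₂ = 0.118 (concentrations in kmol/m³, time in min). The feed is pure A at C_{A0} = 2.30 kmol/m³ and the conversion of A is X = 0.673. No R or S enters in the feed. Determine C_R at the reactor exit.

Exit C_A = C_{A0}(1−X) = 2.30×0.327 = 0.7521 kmol/m³.
In a CSTR the entire volume is at exit conditions, so r_R = 0.539×0.7521 = 0.4054 and r_S = 0.118×0.7521^0.5 = 0.1023.
Fraction of consumed A going to R: r_R/(r_R+r_S) = 0.7984.
C_R = 0.7984·C_{A0}·X = 0.7984×2.30×0.673 = 1.24 kmol/m³.

1.24 kmol/m³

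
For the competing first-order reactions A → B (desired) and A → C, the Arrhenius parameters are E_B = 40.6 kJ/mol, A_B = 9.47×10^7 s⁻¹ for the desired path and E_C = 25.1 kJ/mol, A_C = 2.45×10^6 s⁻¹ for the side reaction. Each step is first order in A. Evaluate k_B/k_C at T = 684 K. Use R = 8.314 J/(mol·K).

2.53

With equal orders, S_{B/C} = k_B/k_C = (A_B/A_C)·exp[(E_C−E_B)/(RT)].
(E_C−E_B)/(RT) = (25.1−40.6)×10³/(8.314×684) = -15500/5687 = -2.726.
k_B/k_C = (9.47×10^7/2.45×10^6)·exp(-2.726) = 38.65 × 0.06551 = 2.53.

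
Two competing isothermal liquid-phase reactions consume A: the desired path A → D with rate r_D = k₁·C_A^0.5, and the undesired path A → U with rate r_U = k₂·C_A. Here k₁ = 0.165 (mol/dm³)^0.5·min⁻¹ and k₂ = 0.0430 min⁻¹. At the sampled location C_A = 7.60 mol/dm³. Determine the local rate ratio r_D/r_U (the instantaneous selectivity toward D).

1.39

S_{D/U} = r_D/r_U = (k₁·C_A^0.5)/(k₂·C_A) = (k₁/k₂)·C_A^-0.5.
= (0.165×7.600^0.5) / (0.0430×7.600) = 0.4549/0.3268 = 1.39.
The undesired path is higher order in A, so low C_A (CSTR or dilute feed) favours D.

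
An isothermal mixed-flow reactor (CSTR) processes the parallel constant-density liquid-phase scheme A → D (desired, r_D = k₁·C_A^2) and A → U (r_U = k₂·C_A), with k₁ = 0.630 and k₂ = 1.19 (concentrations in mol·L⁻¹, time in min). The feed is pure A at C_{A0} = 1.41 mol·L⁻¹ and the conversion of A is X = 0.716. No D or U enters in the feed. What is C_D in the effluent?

Exit C_A = C_{A0}(1−X) = 1.41×0.284 = 0.4004 mol·L⁻¹.
In a CSTR the entire volume is at exit conditions, so r_D = 0.630×0.4004^2 = 0.1010 and r_U = 1.19×0.4004 = 0.4765.
Fraction of consumed A going to D: r_D/(r_D+r_U) = 0.1749.
C_D = 0.1749·C_{A0}·X = 0.1749×1.41×0.716 = 0.177 mol·L⁻¹.

0.177 mol·L⁻¹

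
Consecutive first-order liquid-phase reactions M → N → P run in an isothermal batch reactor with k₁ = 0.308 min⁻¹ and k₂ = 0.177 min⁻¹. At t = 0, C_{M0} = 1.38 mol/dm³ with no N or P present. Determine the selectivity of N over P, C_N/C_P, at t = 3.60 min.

2.31

Solving the coupled first-order balances gives C_N(t) = [k₁/(k₂−k₁)]·C_{M0}·(e^(−k₁t) − e^(−k₂t)).
e^(−k₁t) = e^(−0.308×3.60) = e^(−1.109) = 0.3300; e^(−k₂t) = e^(−0.6372) = 0.5288.
C_N = 0.308×1.38/(0.177−0.308) × (0.3300−0.5288) = (-3.245)×(-0.1988) = 0.6451 mol/dm³.
C_M = C_{M0}e^(−k₁t) = 0.4553 mol/dm³, so C_P = C_{M0}−C_M−C_N = 0.2796 mol/dm³; C_N/C_P = 2.31.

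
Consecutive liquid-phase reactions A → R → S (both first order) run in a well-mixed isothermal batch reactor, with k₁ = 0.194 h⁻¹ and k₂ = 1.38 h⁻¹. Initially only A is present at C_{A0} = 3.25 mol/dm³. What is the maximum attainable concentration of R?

At the optimum, C_{R,max}/C_{A0} = (k₁/k₂)^[k₂/(k₂−k₁)].
= (0.194/1.38)^(1.38/(1.38−0.194)) = (0.1406)^(1.164) = 0.1020.
C_{R,max} = 0.1020×3.25 = 0.331 mol/dm³.

0.331 mol/dm³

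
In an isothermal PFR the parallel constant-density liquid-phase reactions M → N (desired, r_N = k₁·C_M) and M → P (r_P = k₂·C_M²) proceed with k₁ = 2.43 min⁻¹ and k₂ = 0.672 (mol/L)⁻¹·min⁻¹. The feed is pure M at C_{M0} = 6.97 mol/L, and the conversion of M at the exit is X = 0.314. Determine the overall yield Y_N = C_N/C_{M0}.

C_M = C_{M0}(1−X) = 4.781 mol/L.
Along a PFR/batch, dC_N/dC_M = −r_N/(r_N+r_P) = −k₁/(k₁+k₂·C_M).
Integrating from C_{M0} to C_M: C_N = (2.43/0.672)·ln[(2.43+0.672·6.97)/(2.43+0.672·4.78)] = 3.616·ln(7.114/5.643) = 0.8375 mol/L.
Y_N = C_N/C_{M0} = 0.8375/6.97 = 0.120.

0.120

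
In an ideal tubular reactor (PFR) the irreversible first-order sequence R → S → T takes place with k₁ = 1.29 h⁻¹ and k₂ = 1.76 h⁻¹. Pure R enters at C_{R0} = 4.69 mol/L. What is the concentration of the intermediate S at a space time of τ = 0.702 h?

1.46 mol/L

Solving the coupled first-order balances gives C_S(τ) = [k₁/(k₂−k₁)]·C_{R0}·(e^(−k₁τ) − e^(−k₂τ)).
e^(−k₁τ) = e^(−1.29×0.702) = e^(−0.9056) = 0.4043; e^(−k₂τ) = e^(−1.236) = 0.2907.
C_S = 1.29×4.69/(1.76−1.29) × (0.4043−0.2907) = 12.87×0.1136 = 1.463 mol/L.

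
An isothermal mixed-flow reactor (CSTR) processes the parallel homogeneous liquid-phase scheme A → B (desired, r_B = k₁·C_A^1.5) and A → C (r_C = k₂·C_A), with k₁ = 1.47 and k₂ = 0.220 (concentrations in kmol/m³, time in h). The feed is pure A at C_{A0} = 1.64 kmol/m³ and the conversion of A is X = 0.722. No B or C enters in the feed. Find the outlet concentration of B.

Exit C_A = C_{A0}(1−X) = 1.64×0.278 = 0.4559 kmol/m³.
A CSTR operates uniformly at the exit composition, giving r_B = 0.4525 and r_C = 0.1003 (each k·C_A^n at C_A = 0.4559).
Fraction of consumed A going to B: r_B/(r_B+r_C) = 0.8186.
C_B = 0.8186·C_{A0}·X = 0.8186×1.64×0.722 = 0.969 kmol/m³.

0.969 kmol/m³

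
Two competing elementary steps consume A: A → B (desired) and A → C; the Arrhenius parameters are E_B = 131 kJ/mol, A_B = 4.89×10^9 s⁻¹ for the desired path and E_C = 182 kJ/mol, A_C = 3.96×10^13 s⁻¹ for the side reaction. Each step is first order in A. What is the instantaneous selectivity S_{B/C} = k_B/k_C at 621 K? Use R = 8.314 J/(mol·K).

With equal orders, S_{B/C} = k_B/k_C = (A_B/A_C)·exp[(E_C−E_B)/(RT)].
(E_C−E_B)/(RT) = (182−131)×10³/(8.314×621) = 51000/5163 = 9.878.
k_B/k_C = (4.89×10^9/3.96×10^13)·exp(9.878) = 1.235×10^-4 × 19496 = 2.41.

2.41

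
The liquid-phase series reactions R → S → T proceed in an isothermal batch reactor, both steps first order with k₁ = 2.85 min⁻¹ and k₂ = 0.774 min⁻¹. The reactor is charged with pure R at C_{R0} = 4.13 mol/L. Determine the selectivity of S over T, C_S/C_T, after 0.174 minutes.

13.4

For first-order series with pure R initially, C_S(t) = k₁C_{R0}/(k₂−k₁)·(e^(−k₁t) − e^(−k₂t)).
e^(−k₁t) = e^(−2.85×0.174) = e^(−0.4959) = 0.6090; e^(−k₂t) = e^(−0.1347) = 0.8740.
C_S = 2.85×4.13/(0.774−2.85) × (0.6090−0.8740) = (-5.670)×(-0.2650) = 1.502 mol/L.
C_R = C_{R0}e^(−k₁t) = 2.515 mol/L, so C_T = C_{R0}−C_R−C_S = 0.1124 mol/L; C_S/C_T = 13.4.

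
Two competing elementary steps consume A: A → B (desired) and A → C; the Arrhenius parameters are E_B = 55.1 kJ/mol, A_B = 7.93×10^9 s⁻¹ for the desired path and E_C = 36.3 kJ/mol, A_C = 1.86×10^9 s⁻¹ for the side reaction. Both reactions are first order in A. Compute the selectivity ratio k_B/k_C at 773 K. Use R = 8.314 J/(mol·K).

With equal orders, S_{B/C} = k_B/k_C = (A_B/A_C)·exp[(E_C−E_B)/(RT)].
(E_C−E_B)/(RT) = (36.3−55.1)×10³/(8.314×773) = -18800/6427 = -2.925.
k_B/k_C = (7.93×10^9/1.86×10^9)·exp(-2.925) = 4.263 × 0.05365 = 0.229.
Since E_B > E_C, raising the temperature improves selectivity toward B.

0.229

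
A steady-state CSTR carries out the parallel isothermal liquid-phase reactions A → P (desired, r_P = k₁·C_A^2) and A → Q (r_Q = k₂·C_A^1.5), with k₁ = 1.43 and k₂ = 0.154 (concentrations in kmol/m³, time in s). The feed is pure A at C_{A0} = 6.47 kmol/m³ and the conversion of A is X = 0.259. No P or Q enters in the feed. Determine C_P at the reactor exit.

Exit C_A = C_{A0}(1−X) = 6.47×0.741 = 4.794 kmol/m³.
A CSTR operates uniformly at the exit composition, giving r_P = 32.87 and r_Q = 1.617 (each k·C_A^n at C_A = 4.794).
Fraction of consumed A going to P: r_P/(r_P+r_Q) = 0.9531.
C_P = 0.9531·C_{A0}·X = 0.9531×6.47×0.259 = 1.60 kmol/m³.

1.60 kmol/m³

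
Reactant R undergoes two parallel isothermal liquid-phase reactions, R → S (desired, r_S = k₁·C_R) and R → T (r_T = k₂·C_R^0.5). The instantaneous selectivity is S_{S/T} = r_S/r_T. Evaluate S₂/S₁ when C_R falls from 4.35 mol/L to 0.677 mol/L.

S_{S/T} = (k₁/k₂)·C_R^0.5, so S₂/S₁ = (C_{R,2}/C_{R,1})^0.5.
= (0.677/4.35)^0.5 = (0.1556)^0.5 = 0.395.
Selectivity toward S falls as C_R falls — high-concentration operation is favoured.

0.395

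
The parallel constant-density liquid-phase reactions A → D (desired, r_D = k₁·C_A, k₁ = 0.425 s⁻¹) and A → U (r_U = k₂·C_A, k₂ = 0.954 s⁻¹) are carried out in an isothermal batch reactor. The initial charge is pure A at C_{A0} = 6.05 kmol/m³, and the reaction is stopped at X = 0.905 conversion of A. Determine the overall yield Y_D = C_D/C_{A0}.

C_A = C_{A0}(1−X) = 0.5747 kmol/m³.
Both paths are first order in A, so the instantaneous fraction to D is constant: dC_D/d(−C_A) = k₁/(k₁+k₂) = 0.3082.
C_D = 0.3082·(C_{A0}−C_A) = 0.3082×5.475 = 1.69 kmol/m³.
Y_D = C_D/C_{A0} = 1.687/6.05 = 0.279.

0.279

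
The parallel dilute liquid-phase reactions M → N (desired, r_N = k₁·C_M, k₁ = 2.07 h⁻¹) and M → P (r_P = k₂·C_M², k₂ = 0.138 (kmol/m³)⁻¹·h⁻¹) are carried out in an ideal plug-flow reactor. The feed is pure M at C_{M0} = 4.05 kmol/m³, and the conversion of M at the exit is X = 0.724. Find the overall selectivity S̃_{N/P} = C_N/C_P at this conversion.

C_M = C_{M0}(1−X) = 1.118 kmol/m³.
Along a PFR/batch, dC_N/dC_M = −r_N/(r_N+r_P) = −k₁/(k₁+k₂·C_M).
Integrating from C_{M0} to C_M: C_N = (2.07/0.138)·ln[(2.07+0.138·4.05)/(2.07+0.138·1.12)] = 15.00·ln(2.629/2.224) = 2.507 kmol/m³.
C_P = (C_{M0}−C_M)−C_N = 0.4251 kmol/m³; S̃_{N/P} = 2.507/0.4251 = 5.90.

5.90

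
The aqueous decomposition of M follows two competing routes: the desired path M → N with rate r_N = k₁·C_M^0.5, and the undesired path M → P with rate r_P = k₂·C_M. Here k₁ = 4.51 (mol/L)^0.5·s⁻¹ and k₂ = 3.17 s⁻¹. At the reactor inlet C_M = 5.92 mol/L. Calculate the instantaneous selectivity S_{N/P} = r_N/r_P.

0.585

S_{N/P} = r_N/r_P = (k₁·C_M^0.5)/(k₂·C_M) = (k₁/k₂)·C_M^-0.5.
= (4.51×5.920^0.5) / (3.17×5.920) = 10.97/18.77 = 0.585.
The undesired path is higher order in M, so low C_M (CSTR or dilute feed) favours N.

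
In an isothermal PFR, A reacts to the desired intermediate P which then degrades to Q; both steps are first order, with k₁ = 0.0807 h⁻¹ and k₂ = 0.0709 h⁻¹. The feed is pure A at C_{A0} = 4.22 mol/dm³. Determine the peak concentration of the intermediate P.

1.65 mol/dm³

At the optimum, C_{P,max}/C_{A0} = (k₁/k₂)^[k₂/(k₂−k₁)].
= (0.0807/0.0709)^(0.0709/(0.0709−0.0807)) = (1.138)^(-7.235) = 0.3919.
C_{P,max} = 0.3919×4.22 = 1.65 mol/dm³.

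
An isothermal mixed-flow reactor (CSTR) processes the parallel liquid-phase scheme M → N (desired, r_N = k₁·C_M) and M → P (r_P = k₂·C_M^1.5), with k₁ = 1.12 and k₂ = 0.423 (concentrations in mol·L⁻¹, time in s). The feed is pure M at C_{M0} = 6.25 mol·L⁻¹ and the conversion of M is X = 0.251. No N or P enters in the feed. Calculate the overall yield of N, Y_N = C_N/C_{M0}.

Exit C_M = C_{M0}(1−X) = 6.25×0.749 = 4.681 mol·L⁻¹.
In a CSTR the entire volume is at exit conditions, so r_N = 1.12×4.681 = 5.243 and r_P = 0.423×4.681^1.5 = 4.284.
Fraction of consumed M going to N: r_N/(r_N+r_P) = 0.5503.
C_N = 0.5503·C_{M0}·X = 0.5503×6.25×0.251 = 0.863 mol·L⁻¹; Y_N = C_N/C_{M0} = 0.138.

0.138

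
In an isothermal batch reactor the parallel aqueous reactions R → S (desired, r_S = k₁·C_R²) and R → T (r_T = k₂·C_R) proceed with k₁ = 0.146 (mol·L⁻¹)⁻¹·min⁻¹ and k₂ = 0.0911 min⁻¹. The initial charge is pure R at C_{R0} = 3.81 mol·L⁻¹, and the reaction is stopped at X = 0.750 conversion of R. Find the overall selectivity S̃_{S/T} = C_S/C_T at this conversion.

C_R = C_{R0}(1−X) = 0.9525 mol·L⁻¹.
Along a PFR/batch, dC_T/dC_R = −r_T/(r_S+r_T) = −k₂/(k₂+k₁·C_R).
Integrating from C_{R0} to C_R: C_T = (0.0911/0.146)·ln[(0.0911+0.146·3.81)/(0.0911+0.146·0.953)] = 0.6240·ln(0.6474/0.2302) = 0.6453 mol·L⁻¹.
Then C_S = (C_{R0}−C_R) − C_T = 2.857 − 0.6453 = 2.212 mol·L⁻¹.
S̃_{S/T} = C_S/C_T = 2.212/0.6453 = 3.43.

3.43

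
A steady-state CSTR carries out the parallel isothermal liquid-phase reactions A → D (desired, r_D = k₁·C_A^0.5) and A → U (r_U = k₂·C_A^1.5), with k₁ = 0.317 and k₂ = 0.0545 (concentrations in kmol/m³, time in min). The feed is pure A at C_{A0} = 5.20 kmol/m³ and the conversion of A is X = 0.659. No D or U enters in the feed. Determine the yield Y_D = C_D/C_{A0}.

0.505

Exit C_A = C_{A0}(1−X) = 5.20×0.341 = 1.773 kmol/m³.
A CSTR operates uniformly at the exit composition, giving r_D = 0.4221 and r_U = 0.1287 (each k·C_A^n at C_A = 1.773).
Fraction of consumed A going to D: r_D/(r_D+r_U) = 0.7664.
C_D = 0.7664·C_{A0}·X = 0.7664×5.20×0.659 = 2.63 kmol/m³; Y_D = C_D/C_{A0} = 0.505.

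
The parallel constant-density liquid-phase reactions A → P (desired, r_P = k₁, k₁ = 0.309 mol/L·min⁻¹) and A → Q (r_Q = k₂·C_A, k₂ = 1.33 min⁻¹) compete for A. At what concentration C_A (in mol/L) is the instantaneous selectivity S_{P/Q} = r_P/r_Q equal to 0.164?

1.42 mol/L

S_{P/Q} = (k₁/k₂)·C_A⁻¹ ⇒ C_A = (S·k₂/k₁)^(-1).
= (0.164×1.33/0.309)^(-1) = (0.7059)^(-1) = 1.42 mol/L.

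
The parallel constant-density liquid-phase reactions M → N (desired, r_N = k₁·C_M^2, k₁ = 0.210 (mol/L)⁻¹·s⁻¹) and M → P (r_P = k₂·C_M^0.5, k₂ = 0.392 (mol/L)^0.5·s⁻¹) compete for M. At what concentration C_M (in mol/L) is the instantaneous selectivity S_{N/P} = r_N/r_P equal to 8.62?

S_{N/P} = (k₁/k₂)·C_M^1.5 ⇒ C_M = (S·k₂/k₁)^(1/1.5).
= (8.62×0.392/0.210)^(0.6667) = (16.09)^(0.6667) = 6.37 mol/L.

6.37 mol/L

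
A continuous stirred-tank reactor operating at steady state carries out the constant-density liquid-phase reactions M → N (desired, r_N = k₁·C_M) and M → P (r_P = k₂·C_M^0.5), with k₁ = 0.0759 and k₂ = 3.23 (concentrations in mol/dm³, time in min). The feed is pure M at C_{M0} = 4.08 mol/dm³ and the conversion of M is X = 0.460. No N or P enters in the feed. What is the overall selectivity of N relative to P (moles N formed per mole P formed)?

0.0349

Exit C_M = C_{M0}(1−X) = 4.08×0.540 = 2.203 mol/dm³.
Rates in a CSTR are evaluated at the outlet concentration: r_N = 0.0759×2.203 = 0.1672, r_P = 3.23×2.203^0.5 = 4.794.
Overall selectivity = C_N/C_P = r_Nτ/(r_Pτ) = r_N/r_P = 0.0349.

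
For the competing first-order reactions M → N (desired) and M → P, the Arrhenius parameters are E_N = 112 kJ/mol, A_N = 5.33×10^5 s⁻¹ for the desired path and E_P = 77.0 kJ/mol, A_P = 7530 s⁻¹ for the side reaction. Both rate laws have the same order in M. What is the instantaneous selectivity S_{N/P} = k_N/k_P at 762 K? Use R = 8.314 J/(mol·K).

k_N/k_P = (A_N/A_P)·exp[−(E_N−E_P)/(RT)] = (A_N/A_P)·exp[(E_P−E_N)/(RT)].
(E_P−E_N)/(RT) = (77.0−112)×10³/(8.314×762) = -35000/6335 = -5.525.
k_N/k_P = (5.33×10^5/7530)·exp(-5.525) = 70.78 × 0.003987 = 0.282.
Since E_N > E_P, raising the temperature improves selectivity toward N.

0.282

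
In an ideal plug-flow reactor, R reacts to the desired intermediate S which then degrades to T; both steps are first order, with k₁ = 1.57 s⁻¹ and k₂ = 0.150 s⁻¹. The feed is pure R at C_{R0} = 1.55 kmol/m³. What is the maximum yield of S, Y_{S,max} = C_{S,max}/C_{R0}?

For a first-order series the maximum intermediate yield is C_{S,max}/C_{R0} = (k₁/k₂)^[k₂/(k₂−k₁)].
= (1.57/0.150)^(0.150/(0.150−1.57)) = (10.47)^(-0.1056) = 0.7803.

0.780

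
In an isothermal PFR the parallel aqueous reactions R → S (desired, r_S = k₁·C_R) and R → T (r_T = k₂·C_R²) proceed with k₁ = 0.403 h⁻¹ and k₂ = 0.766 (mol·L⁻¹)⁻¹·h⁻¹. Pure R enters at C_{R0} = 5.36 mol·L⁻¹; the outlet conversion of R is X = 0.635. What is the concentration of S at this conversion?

0.454 mol·L⁻¹

C_R = C_{R0}(1−X) = 1.956 mol·L⁻¹.
Along a PFR/batch, dC_S/dC_R = −r_S/(r_S+r_T) = −k₁/(k₁+k₂·C_R).
Integrating from C_{R0} to C_R: C_S = (0.403/0.766)·ln[(0.403+0.766·5.36)/(0.403+0.766·1.96)] = 0.5261·ln(4.509/1.902) = 0.4542 mol·L⁻¹.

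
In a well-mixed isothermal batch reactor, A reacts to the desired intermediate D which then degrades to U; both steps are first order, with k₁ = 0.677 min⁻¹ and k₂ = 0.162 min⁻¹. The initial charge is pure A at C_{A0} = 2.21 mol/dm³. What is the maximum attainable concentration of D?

For a first-order series the maximum intermediate yield is C_{D,max}/C_{A0} = (k₁/k₂)^[k₂/(k₂−k₁)].
= (0.677/0.162)^(0.162/(0.162−0.677)) = (4.179)^(-0.3146) = 0.6377.
C_{D,max} = 0.6377×2.21 = 1.41 mol/dm³.

1.41 mol/dm³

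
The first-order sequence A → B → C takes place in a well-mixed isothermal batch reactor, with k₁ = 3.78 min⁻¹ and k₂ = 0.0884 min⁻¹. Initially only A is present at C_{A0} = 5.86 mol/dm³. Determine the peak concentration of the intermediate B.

At the optimum, C_{B,max}/C_{A0} = (k₁/k₂)^[k₂/(k₂−k₁)].
= (3.78/0.0884)^(0.0884/(0.0884−3.78)) = (42.76)^(-0.02395) = 0.9140.
C_{B,max} = 0.9140×5.86 = 5.36 mol/dm³.

5.36 mol/dm³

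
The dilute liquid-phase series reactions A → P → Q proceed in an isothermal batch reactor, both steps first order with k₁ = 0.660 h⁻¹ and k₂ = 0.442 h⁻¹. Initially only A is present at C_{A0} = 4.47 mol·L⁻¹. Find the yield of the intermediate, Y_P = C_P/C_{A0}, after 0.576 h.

For first-order series with pure A initially, C_P(t) = k₁C_{A0}/(k₂−k₁)·(e^(−k₁t) − e^(−k₂t)).
e^(−k₁t) = e^(−0.660×0.576) = e^(−0.3802) = 0.6838; e^(−k₂t) = e^(−0.2546) = 0.7752.
C_P = 0.660×4.47/(0.442−0.660) × (0.6838−0.7752) = (-13.53)×(-0.09148) = 1.238 mol·L⁻¹.
Y_P = C_P/C_{A0} = 1.238/4.47 = 0.277.

0.277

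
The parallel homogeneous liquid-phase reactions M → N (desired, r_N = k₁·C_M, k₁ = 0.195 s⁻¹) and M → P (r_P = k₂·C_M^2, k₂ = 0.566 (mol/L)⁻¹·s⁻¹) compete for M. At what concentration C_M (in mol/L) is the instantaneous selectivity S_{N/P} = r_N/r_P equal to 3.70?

S_{N/P} = (k₁/k₂)·C_M⁻¹ ⇒ C_M = (S·k₂/k₁)^(-1).
= (3.70×0.566/0.195)^(-1) = (10.74)^(-1) = 0.0931 mol/L.

0.0931 mol/L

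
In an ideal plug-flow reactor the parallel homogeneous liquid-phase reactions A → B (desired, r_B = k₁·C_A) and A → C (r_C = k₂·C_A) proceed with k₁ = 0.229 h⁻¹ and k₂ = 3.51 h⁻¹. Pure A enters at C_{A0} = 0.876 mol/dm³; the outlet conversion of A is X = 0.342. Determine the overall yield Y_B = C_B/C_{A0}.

C_A = C_{A0}(1−X) = 0.5764 mol/dm³.
Both paths are first order in A, so the instantaneous fraction to B is constant: dC_B/d(−C_A) = k₁/(k₁+k₂) = 0.06125.
C_B = 0.06125·(C_{A0}−C_A) = 0.06125×0.2996 = 0.0183 mol/dm³.
Y_B = C_B/C_{A0} = 0.01835/0.876 = 0.0209.

0.0209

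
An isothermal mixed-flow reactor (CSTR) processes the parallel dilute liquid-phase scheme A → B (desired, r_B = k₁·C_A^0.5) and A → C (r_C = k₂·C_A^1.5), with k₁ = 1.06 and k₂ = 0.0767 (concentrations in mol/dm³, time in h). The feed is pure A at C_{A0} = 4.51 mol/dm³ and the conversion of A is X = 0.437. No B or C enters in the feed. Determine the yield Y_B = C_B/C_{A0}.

Exit C_A = C_{A0}(1−X) = 4.51×0.563 = 2.539 mol/dm³.
In a CSTR the entire volume is at exit conditions, so r_B = 1.06×2.539^0.5 = 1.689 and r_C = 0.0767×2.539^1.5 = 0.3103.
Fraction of consumed A going to B: r_B/(r_B+r_C) = 0.8448.
C_B = 0.8448·C_{A0}·X = 0.8448×4.51×0.437 = 1.66 mol/dm³; Y_B = C_B/C_{A0} = 0.369.

0.369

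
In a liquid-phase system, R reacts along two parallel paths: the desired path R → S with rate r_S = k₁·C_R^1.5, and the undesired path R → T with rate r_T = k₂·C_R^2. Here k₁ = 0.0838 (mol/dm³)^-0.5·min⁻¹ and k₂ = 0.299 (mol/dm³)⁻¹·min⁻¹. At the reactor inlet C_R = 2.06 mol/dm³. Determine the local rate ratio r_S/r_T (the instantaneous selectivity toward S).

0.195

S_{S/T} = r_S/r_T = (k₁·C_R^1.5)/(k₂·C_R^2) = (k₁/k₂)·C_R^-0.5.
= (0.0838×2.060^1.5) / (0.299×2.060^2) = 0.2478/1.269 = 0.195.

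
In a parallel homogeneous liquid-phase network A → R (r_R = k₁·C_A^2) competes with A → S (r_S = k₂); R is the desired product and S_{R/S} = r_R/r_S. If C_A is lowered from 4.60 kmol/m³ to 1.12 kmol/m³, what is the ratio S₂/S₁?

0.0593

S_{R/S} = (k₁/k₂)·C_A^2, so S₂/S₁ = (C_{A,2}/C_{A,1})^2.
= (1.12/4.60)^2 = (0.2435)^2 = 0.0593.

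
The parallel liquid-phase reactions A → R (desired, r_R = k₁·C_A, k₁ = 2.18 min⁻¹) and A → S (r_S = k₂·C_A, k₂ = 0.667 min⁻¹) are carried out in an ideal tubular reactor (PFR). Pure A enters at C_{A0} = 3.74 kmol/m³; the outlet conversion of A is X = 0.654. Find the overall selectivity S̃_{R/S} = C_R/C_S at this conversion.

C_A = C_{A0}(1−X) = 1.294 kmol/m³.
Both paths are first order in A, so the instantaneous fraction to R is constant: dC_R/d(−C_A) = k₁/(k₁+k₂) = 0.7657.
C_R = 0.7657·(C_{A0}−C_A) = 0.7657×2.446 = 1.87 kmol/m³.
C_S = (C_{A0}−C_A)−C_R = 0.5730 kmol/m³; S̃_{R/S} = 1.873/0.5730 = 3.27.

3.27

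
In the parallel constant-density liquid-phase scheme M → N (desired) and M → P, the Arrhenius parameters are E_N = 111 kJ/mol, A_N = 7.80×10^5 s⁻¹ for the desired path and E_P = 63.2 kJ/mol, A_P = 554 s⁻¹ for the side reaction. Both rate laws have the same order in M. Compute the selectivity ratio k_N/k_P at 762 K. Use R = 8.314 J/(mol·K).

0.744

Since both paths have the same order in M, the concentration cancels and S_{N/P} = k_N/k_P = (A_N/A_P)·exp[(E_P−E_N)/(RT)].
(E_P−E_N)/(RT) = (63.2−111)×10³/(8.314×762) = -47800/6335 = -7.545.
k_N/k_P = (7.80×10^5/554)·exp(-7.545) = 1408 × 5.287×10^-4 = 0.744.
Since E_N > E_P, raising the temperature improves selectivity toward N.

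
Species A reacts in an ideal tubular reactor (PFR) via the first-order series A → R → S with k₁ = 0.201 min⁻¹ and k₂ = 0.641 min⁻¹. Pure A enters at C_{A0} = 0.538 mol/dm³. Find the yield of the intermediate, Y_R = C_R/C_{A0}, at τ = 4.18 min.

For first-order series with pure A initially, C_R(τ) = k₁C_{A0}/(k₂−k₁)·(e^(−k₁τ) − e^(−k₂τ)).
e^(−k₁τ) = e^(−0.201×4.18) = e^(−0.8402) = 0.4316; e^(−k₂τ) = e^(−2.679) = 0.06861.
C_R = 0.201×0.538/(0.641−0.201) × (0.4316−0.06861) = 0.2458×0.3630 = 0.08922 mol/dm³.
Y_R = C_R/C_{A0} = 0.08922/0.538 = 0.166.

0.166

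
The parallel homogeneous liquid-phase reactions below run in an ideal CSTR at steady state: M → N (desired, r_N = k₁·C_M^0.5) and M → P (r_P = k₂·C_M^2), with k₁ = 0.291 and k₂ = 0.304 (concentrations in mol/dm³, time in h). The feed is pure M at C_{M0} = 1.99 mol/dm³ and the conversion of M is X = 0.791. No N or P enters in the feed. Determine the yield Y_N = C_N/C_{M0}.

0.618

Exit C_M = C_{M0}(1−X) = 1.99×0.209 = 0.4159 mol/dm³.
Rates in a CSTR are evaluated at the outlet concentration: r_N = 0.291×0.4159^0.5 = 0.1877, r_P = 0.304×0.4159^2 = 0.05259.
Fraction of consumed M going to N: r_N/(r_N+r_P) = 0.7811.
C_N = 0.7811·C_{M0}·X = 0.7811×1.99×0.791 = 1.23 mol/dm³; Y_N = C_N/C_{M0} = 0.618.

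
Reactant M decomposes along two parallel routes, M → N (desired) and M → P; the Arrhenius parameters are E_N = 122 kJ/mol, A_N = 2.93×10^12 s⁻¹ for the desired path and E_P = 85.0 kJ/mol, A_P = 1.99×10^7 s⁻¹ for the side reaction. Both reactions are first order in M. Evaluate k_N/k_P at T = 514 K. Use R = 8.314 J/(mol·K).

Since both paths have the same order in M, the concentration cancels and S_{N/P} = k_N/k_P = (A_N/A_P)·exp[(E_P−E_N)/(RT)].
(E_P−E_N)/(RT) = (85.0−122)×10³/(8.314×514) = -37000/4273 = -8.658.
k_N/k_P = (2.93×10^12/1.99×10^7)·exp(-8.658) = 1.472×10^5 × 1.737×10^-4 = 25.6.

25.6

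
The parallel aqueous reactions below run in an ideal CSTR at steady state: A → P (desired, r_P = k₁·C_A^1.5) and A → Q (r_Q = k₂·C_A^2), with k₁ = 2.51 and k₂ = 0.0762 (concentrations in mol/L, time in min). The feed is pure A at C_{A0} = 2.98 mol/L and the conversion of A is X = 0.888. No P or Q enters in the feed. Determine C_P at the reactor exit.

2.60 mol/L

Exit C_A = C_{A0}(1−X) = 2.98×0.112 = 0.3338 mol/L.
Rates in a CSTR are evaluated at the outlet concentration: r_P = 2.51×0.3338^1.5 = 0.4840, r_Q = 0.0762×0.3338^2 = 0.008488.
Fraction of consumed A going to P: r_P/(r_P+r_Q) = 0.9828.
C_P = 0.9828·C_{A0}·X = 0.9828×2.98×0.888 = 2.60 mol/L.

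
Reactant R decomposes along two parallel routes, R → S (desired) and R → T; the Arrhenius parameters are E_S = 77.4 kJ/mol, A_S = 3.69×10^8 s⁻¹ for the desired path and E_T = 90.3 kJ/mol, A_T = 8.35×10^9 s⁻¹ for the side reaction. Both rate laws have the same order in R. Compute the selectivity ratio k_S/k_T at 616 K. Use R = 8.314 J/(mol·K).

k_S/k_T = (A_S/A_T)·exp[−(E_S−E_T)/(RT)] = (A_S/A_T)·exp[(E_T−E_S)/(RT)].
(E_T−E_S)/(RT) = (90.3−77.4)×10³/(8.314×616) = 12900/5121 = 2.519.
k_S/k_T = (3.69×10^8/8.35×10^9)·exp(2.519) = 0.04419 × 12.41 = 0.549.
Since E_S < E_T, lowering the temperature improves selectivity toward S.

0.549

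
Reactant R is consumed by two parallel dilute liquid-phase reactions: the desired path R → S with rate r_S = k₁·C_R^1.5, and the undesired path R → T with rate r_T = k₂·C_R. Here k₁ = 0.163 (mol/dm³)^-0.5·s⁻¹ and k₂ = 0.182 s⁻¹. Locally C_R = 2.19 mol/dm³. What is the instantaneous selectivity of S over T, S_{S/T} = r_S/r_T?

S_{S/T} = r_S/r_T = (k₁·C_R^1.5)/(k₂·C_R) = (k₁/k₂)·C_R^0.5.
= (0.163×2.190^1.5) / (0.182×2.190) = 0.5283/0.3986 = 1.33.

1.33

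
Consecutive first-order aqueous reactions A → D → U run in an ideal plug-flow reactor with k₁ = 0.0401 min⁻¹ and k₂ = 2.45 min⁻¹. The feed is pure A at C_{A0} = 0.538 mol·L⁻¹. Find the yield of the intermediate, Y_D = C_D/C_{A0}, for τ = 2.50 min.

0.0150

The intermediate concentration in a first-order A→B→C sequence is C_D = k₁C_{A0}(e^(−k₁τ) − e^(−k₂τ))/(k₂−k₁).
e^(−k₁τ) = e^(−0.0401×2.50) = e^(−0.1002) = 0.9046; e^(−k₂τ) = e^(−6.125) = 0.002187.
C_D = 0.0401×0.538/(2.45−0.0401) × (0.9046−0.002187) = 0.008952×0.9024 = 0.008079 mol·L⁻¹.
Y_D = C_D/C_{A0} = 0.008079/0.538 = 0.0150.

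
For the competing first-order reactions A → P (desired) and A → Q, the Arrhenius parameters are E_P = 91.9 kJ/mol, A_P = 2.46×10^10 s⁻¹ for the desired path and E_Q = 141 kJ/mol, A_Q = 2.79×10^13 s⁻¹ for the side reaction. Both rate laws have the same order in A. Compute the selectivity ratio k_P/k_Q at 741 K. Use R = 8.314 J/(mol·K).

2.55

With equal orders, S_{P/Q} = k_P/k_Q = (A_P/A_Q)·exp[(E_Q−E_P)/(RT)].
(E_Q−E_P)/(RT) = (141−91.9)×10³/(8.314×741) = 49100/6161 = 7.970.
k_P/k_Q = (2.46×10^10/2.79×10^13)·exp(7.970) = 8.817×10^-4 × 2893 = 2.55.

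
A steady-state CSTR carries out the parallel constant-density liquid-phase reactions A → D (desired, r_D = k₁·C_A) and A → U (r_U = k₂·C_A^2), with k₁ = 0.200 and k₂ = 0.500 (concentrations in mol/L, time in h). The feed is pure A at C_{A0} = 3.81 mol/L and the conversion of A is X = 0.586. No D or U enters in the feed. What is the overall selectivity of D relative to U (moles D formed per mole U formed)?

Exit C_A = C_{A0}(1−X) = 3.81×0.414 = 1.577 mol/L.
A CSTR operates uniformly at the exit composition, giving r_D = 0.3155 and r_U = 1.244 (each k·C_A^n at C_A = 1.577).
Overall selectivity = C_D/C_U = r_Dτ/(r_Uτ) = r_D/r_U = 0.254.

0.254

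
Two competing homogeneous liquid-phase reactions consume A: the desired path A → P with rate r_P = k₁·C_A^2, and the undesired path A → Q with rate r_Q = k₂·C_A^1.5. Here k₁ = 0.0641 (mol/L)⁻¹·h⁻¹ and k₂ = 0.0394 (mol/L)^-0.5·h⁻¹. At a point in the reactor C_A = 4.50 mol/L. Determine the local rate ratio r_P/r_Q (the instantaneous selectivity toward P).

S_{P/Q} = r_P/r_Q = (k₁·C_A^2)/(k₂·C_A^1.5) = (k₁/k₂)·C_A^0.5.
= (0.0641×4.500^2) / (0.0394×4.500^1.5) = 1.298/0.3761 = 3.45.
Since the desired path is higher order in A, keeping C_A high (PFR or concentrated feed) favours P.

3.45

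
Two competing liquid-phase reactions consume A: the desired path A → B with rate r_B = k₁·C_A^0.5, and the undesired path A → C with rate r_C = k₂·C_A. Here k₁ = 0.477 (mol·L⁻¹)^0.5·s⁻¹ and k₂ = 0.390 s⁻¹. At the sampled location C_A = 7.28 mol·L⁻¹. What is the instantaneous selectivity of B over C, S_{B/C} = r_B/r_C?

S_{B/C} = r_B/r_C = (k₁·C_A^0.5)/(k₂·C_A) = (k₁/k₂)·C_A^-0.5.
= (0.477×7.280^0.5) / (0.390×7.280) = 1.287/2.839 = 0.453.
The undesired path is higher order in A, so low C_A (CSTR or dilute feed) favours B.

0.453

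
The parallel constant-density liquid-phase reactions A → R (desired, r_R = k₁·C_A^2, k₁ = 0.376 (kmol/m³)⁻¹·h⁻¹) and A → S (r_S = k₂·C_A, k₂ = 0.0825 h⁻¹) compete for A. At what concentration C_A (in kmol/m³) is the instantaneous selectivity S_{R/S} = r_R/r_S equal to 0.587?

0.129 kmol/m³

S_{R/S} = (k₁/k₂)·C_A ⇒ C_A = S·k₂/k₁.
= 0.587×0.0825/0.376 = 0.129 kmol/m³.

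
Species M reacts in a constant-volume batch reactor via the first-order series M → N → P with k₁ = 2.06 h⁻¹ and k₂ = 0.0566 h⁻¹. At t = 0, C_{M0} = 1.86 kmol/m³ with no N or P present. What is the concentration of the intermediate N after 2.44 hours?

Solving the coupled first-order balances gives C_N(t) = [k₁/(k₂−k₁)]·C_{M0}·(e^(−k₁t) − e^(−k₂t)).
e^(−k₁t) = e^(−2.06×2.44) = e^(−5.026) = 0.006562; e^(−k₂t) = e^(−0.1381) = 0.8710.
C_N = 2.06×1.86/(0.0566−2.06) × (0.006562−0.8710) = (-1.913)×(-0.8644) = 1.653 kmol/m³.

1.65 kmol/m³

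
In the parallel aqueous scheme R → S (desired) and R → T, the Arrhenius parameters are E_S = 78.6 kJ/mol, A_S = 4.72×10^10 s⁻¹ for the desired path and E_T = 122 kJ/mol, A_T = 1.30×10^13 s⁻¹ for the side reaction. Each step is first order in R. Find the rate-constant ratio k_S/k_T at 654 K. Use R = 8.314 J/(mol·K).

Since both paths have the same order in R, the concentration cancels and S_{S/T} = k_S/k_T = (A_S/A_T)·exp[(E_T−E_S)/(RT)].
(E_T−E_S)/(RT) = (122−78.6)×10³/(8.314×654) = 43400/5437 = 7.982.
k_S/k_T = (4.72×10^10/1.30×10^13)·exp(7.982) = 0.003631 × 2927 = 10.6.
Since E_S < E_T, lowering the temperature improves selectivity toward S.

10.6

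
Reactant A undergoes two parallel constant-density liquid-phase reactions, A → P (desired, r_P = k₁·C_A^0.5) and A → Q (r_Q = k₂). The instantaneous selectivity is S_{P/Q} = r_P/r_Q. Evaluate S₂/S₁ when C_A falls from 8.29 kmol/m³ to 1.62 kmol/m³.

S_{P/Q} = (k₁/k₂)·C_A^0.5, so S₂/S₁ = (C_{A,2}/C_{A,1})^0.5.
= (1.62/8.29)^0.5 = (0.1954)^0.5 = 0.442.

0.442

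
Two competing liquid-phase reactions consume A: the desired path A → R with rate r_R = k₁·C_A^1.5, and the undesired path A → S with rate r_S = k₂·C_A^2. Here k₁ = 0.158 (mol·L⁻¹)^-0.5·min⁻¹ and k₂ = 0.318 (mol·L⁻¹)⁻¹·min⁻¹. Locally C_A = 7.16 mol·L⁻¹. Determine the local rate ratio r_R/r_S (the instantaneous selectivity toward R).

0.186

S_{R/S} = r_R/r_S = (k₁·C_A^1.5)/(k₂·C_A^2) = (k₁/k₂)·C_A^-0.5.
= (0.158×7.160^1.5) / (0.318×7.160^2) = 3.027/16.30 = 0.186.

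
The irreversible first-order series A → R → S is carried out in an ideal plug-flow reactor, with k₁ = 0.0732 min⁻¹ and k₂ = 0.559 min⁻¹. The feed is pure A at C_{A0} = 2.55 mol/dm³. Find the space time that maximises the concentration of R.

4.18 min

The intermediate peaks when r₁ = r₂, i.e. k₁e^(−k₁τ) = k₂e^(−k₂τ), giving τ_opt = ln(k₂/k₁)/(k₂−k₁).
= ln(0.559/0.0732)/(0.559−0.0732) = ln(7.637)/0.4858 = 2.033/0.4858 = 4.18 min.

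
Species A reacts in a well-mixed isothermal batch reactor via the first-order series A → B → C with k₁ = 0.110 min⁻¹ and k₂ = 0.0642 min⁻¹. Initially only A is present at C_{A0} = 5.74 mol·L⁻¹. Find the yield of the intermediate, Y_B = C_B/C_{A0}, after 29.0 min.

For first-order series with pure A initially, C_B(t) = k₁C_{A0}/(k₂−k₁)·(e^(−k₁t) − e^(−k₂t)).
e^(−k₁t) = e^(−0.110×29.0) = e^(−3.190) = 0.04117; e^(−k₂t) = e^(−1.862) = 0.1554.
C_B = 0.110×5.74/(0.0642−0.110) × (0.04117−0.1554) = (-13.79)×(-0.1142) = 1.575 mol·L⁻¹.
Y_B = C_B/C_{A0} = 1.575/5.74 = 0.274.

0.274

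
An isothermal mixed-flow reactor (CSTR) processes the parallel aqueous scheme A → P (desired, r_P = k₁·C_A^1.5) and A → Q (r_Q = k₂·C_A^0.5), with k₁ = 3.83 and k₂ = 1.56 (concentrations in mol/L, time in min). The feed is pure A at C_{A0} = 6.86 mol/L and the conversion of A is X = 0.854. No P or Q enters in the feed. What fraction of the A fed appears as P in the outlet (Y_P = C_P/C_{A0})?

Exit C_A = C_{A0}(1−X) = 6.86×0.146 = 1.002 mol/L.
In a CSTR the entire volume is at exit conditions, so r_P = 3.83×1.002^1.5 = 3.839 and r_Q = 1.56×1.002^0.5 = 1.561.
Fraction of consumed A going to P: r_P/(r_P+r_Q) = 0.7109.
C_P = 0.7109·C_{A0}·X = 0.7109×6.86×0.854 = 4.16 mol/L; Y_P = C_P/C_{A0} = 0.607.

0.607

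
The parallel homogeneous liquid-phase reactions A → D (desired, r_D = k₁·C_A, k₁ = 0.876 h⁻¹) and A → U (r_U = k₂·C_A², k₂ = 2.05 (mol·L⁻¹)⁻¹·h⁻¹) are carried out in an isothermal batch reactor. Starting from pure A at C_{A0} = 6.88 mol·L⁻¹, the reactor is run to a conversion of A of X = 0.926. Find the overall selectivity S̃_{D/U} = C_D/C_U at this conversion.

0.160

C_A = C_{A0}(1−X) = 0.5091 mol·L⁻¹.
Along a PFR/batch, dC_D/dC_A = −r_D/(r_D+r_U) = −k₁/(k₁+k₂·C_A).
Integrating from C_{A0} to C_A: C_D = (0.876/2.05)·ln[(0.876+2.05·6.88)/(0.876+2.05·0.509)] = 0.4273·ln(14.98/1.920) = 0.8779 mol·L⁻¹.
C_U = (C_{A0}−C_A)−C_D = 5.493 mol·L⁻¹; S̃_{D/U} = 0.8779/5.493 = 0.160.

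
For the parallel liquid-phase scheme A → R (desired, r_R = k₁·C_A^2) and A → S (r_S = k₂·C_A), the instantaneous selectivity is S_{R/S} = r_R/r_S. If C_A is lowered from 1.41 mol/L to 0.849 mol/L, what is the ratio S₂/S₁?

S_{R/S} = (k₁/k₂)·C_A, so S₂/S₁ = (C_{A,2}/C_{A,1}).
= 0.849/1.41 = 0.602.
Selectivity toward R falls as C_A falls — high-concentration operation is favoured.

0.602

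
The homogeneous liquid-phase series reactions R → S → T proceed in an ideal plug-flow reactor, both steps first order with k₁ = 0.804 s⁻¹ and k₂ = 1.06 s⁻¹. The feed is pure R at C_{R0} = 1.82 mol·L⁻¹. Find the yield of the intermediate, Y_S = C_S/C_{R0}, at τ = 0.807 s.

Solving the coupled first-order balances gives C_S(τ) = [k₁/(k₂−k₁)]·C_{R0}·(e^(−k₁τ) − e^(−k₂τ)).
e^(−k₁τ) = e^(−0.804×0.807) = e^(−0.6488) = 0.5227; e^(−k₂τ) = e^(−0.8554) = 0.4251.
C_S = 0.804×1.82/(1.06−0.804) × (0.5227−0.4251) = 5.716×0.09755 = 0.5576 mol·L⁻¹.
Y_S = C_S/C_{R0} = 0.5576/1.82 = 0.306.

0.306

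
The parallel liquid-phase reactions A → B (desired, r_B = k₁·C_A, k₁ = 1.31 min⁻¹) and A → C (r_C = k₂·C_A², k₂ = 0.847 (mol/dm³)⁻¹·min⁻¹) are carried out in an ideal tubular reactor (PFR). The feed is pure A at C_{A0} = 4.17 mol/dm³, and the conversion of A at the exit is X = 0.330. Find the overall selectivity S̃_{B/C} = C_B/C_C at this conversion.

0.448

C_A = C_{A0}(1−X) = 2.794 mol/dm³.
Along a PFR/batch, dC_B/dC_A = −r_B/(r_B+r_C) = −k₁/(k₁+k₂·C_A).
Integrating from C_{A0} to C_A: C_B = (1.31/0.847)·ln[(1.31+0.847·4.17)/(1.31+0.847·2.79)] = 1.547·ln(4.842/3.676) = 0.4259 mol/dm³.
C_C = (C_{A0}−C_A)−C_B = 0.9502 mol/dm³; S̃_{B/C} = 0.4259/0.9502 = 0.448.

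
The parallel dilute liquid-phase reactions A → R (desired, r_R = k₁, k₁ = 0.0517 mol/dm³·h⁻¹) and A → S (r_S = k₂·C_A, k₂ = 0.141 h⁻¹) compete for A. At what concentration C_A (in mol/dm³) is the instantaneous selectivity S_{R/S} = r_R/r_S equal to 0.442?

0.830 mol/dm³

S_{R/S} = (k₁/k₂)·C_A⁻¹ ⇒ C_A = (S·k₂/k₁)^(-1).
= (0.442×0.141/0.0517)^(-1) = (1.205)^(-1) = 0.830 mol/dm³.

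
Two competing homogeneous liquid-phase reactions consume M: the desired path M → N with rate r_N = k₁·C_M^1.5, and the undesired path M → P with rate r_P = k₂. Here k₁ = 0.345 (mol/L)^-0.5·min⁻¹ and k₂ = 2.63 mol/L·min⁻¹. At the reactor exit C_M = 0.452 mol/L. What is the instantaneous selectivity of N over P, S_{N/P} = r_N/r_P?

S_{N/P} = r_N/r_P = (k₁·C_M^1.5)/(k₂) = (k₁/k₂)·C_M^1.5.
= (0.345×0.4520^1.5) / (2.63) = 0.1048/2.630 = 0.0399.

0.0399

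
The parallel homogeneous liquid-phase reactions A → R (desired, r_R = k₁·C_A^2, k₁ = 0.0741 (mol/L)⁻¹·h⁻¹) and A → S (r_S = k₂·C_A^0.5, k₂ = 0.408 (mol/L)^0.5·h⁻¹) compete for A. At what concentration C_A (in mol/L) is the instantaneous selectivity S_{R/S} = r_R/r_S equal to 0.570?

2.14 mol/L

S_{R/S} = (k₁/k₂)·C_A^1.5 ⇒ C_A = (S·k₂/k₁)^(1/1.5).
= (0.570×0.408/0.0741)^(0.6667) = (3.138)^(0.6667) = 2.14 mol/L.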